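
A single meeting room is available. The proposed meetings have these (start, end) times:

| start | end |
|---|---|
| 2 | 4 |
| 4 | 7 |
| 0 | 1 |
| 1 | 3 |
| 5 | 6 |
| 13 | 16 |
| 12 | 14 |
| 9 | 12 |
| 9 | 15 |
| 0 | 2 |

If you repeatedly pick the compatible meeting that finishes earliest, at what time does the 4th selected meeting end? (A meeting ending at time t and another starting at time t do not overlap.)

Sorted by end: (0,1)  (0,2)  (1,3)  (2,4)  (5,6)  (4,7)  (9,12)  (12,14)  (9,15)  (13,16)
take (0,1); take (1,3); take (5,6); skip (4,7); take (9,12); take (12,14).
Selected: (0,1) (1,3) (5,6) (9,12) (12,14)

12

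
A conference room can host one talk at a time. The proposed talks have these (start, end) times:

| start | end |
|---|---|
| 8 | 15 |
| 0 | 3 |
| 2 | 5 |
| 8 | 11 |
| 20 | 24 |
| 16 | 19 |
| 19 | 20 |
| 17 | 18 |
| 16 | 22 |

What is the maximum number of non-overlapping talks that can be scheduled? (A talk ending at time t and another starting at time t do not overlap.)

5

By end time: (0,3), (2,5), (8,11), (8,15), (17,18), (16,19), (19,20), (16,22), (20,24).
Pick (0,3); next start ≥ 3 → (8,11); next start ≥ 11 → (17,18); next start ≥ 18 → (19,20); next start ≥ 20 → (20,24).
Selected 5 talks.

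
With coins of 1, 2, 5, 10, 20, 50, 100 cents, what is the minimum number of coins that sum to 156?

Use the largest denomination that fits, subtract, and repeat.
156 = 1×100 + 1×50 + 1×5 + 1×1
Total coins = 1 + 1 + 1 + 1 = 4

4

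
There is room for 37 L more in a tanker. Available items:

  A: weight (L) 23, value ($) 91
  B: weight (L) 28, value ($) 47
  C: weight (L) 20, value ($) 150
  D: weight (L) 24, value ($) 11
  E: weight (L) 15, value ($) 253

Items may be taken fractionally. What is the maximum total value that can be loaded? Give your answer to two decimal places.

410.91

Sort by value per unit weight and fill in that order.
Ratios (sorted): E 16.87, C 7.50, A 3.96, B 1.68, D 0.46
take E (15 @ 253); take C (20 @ 150); take 2/23 of A → 7.91. Capacity used 37/37.
Total value = 410.91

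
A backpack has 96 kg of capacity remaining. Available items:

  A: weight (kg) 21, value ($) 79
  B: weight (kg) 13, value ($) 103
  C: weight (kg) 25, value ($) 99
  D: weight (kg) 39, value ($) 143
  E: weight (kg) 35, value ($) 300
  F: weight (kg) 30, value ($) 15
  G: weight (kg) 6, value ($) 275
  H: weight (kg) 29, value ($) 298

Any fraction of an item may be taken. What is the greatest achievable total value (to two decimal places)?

Ratios (sorted): G 45.83, H 10.28, E 8.57, B 7.92, C 3.96, A 3.76, D 3.67, F 0.50
take G (6 @ 275); take H (29 @ 298); take E (35 @ 300); take B (13 @ 103); take 13/25 of C → 51.48. Capacity used 96/96.
Total value = 1027.48

1027.48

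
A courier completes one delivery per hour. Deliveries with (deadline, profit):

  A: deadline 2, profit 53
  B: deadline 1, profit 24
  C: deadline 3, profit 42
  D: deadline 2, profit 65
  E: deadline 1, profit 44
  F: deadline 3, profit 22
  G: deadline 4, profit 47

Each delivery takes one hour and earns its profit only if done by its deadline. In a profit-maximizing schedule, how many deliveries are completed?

4

Take jobs in profit order; each goes to the latest open slot no later than its deadline.
By profit: D(d2,65), A(d2,53), G(d4,47), E(d1,44), C(d3,42), B(d1,24), F(d3,22)
D→slot 2; A→slot 1; G→slot 4; E skipped; C→slot 3; B skipped; F skipped.
4 of 7 scheduled.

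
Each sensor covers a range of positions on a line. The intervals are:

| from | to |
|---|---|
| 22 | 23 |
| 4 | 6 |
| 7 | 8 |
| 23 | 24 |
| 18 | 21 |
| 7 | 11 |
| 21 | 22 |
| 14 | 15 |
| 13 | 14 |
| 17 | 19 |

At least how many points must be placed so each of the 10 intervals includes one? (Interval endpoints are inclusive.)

6

Sort by right endpoint; whenever an interval is uncovered, place a point at its right end.
By right end: [4,6]  [7,8]  [7,11]  [13,14]  [14,15]  [17,19]  [18,21]  [21,22]  [22,23]  [23,24]
[4,6] uncovered → point at 6; [7,8] uncovered → point at 8; [13,14] uncovered → point at 14; [17,19] uncovered → point at 19; [21,22] uncovered → point at 22; [23,24] uncovered → point at 24.
Points: 6, 8, 14, 19, 22, 24 (6 total).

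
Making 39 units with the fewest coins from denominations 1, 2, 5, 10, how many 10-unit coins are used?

Use the largest denomination that fits, subtract, and repeat.
39 − 3×10→9 − 1×5→4 − 2×2→0
Count of 10: 3

3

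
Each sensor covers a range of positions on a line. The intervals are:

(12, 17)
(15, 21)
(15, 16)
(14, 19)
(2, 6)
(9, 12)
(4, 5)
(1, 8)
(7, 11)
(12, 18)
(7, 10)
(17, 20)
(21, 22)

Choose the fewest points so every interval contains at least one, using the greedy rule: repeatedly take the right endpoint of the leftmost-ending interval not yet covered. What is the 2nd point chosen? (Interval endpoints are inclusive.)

10

Process intervals by earliest right end; each time one isn't hit yet, stab at its right endpoint.
By right end: [4,5]  [2,6]  [1,8]  [7,10]  [7,11]  [9,12]  [15,16]  [12,17]  [12,18]  [14,19]  [17,20]  [15,21]  [21,22]
[4,5] uncovered → point at 5; [7,10] uncovered → point at 10; [15,16] uncovered → point at 16; [17,20] uncovered → point at 20; [21,22] uncovered → point at 22.
Points: 5, 10, 16, 20, 22 (5 total).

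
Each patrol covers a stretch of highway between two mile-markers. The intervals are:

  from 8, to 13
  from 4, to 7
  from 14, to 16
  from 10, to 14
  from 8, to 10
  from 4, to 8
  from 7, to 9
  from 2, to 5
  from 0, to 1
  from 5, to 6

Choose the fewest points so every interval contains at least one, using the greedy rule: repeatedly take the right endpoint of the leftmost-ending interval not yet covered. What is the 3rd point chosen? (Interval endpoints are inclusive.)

Sort by right endpoint; whenever an interval is uncovered, place a point at its right end.
Sorted: [0,1] [2,5] [5,6] [4,7] [4,8] [7,9] [8,10] [8,13] [10,14] [14,16]
{[0,1]} hit by 1; {[2,5],[5,6],[4,7],[4,8]} hit by 5; {[7,9],[8,10],[8,13]} hit by 9; {[10,14],[14,16]} hit by 14.
Points: 1, 5, 9, 14 (4 total).

9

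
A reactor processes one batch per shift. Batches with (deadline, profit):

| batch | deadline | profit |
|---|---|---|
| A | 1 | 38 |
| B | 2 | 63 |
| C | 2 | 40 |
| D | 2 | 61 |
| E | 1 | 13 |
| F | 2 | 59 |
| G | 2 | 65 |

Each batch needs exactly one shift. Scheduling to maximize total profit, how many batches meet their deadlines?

2

Profit order: G=65 B=63 D=61 F=59 C=40 A=38 E=13
Assign: G→slot 2, B→slot 1, D skipped, F skipped, C skipped, A skipped, E skipped.
Slots: [1:B] [2:G]
2 of 7 scheduled.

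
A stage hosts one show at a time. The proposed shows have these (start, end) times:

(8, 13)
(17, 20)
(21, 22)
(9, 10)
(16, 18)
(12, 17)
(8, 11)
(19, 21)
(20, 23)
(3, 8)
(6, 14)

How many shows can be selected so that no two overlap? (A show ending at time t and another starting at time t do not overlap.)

5

Sorted by end: (3,8)  (9,10)  (8,11)  (8,13)  (6,14)  (12,17)  (16,18)  (17,20)  (19,21)  (21,22)  (20,23)
take (3,8); take (9,10); skip (8,13); take (12,17); take (17,20); skip (19,21); take (21,22).
Selected 5 shows.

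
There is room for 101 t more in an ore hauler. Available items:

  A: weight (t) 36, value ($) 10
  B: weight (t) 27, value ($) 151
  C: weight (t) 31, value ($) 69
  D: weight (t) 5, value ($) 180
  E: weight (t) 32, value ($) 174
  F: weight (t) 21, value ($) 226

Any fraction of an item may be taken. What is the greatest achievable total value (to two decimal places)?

766.61

Ratios (sorted): D 36.00, F 10.76, B 5.59, E 5.44, C 2.23, A 0.28
take D (5 @ 180); take F (21 @ 226); take B (27 @ 151); take E (32 @ 174); take 16/31 of C → 35.61. Capacity used 101/101.
Total value = 766.61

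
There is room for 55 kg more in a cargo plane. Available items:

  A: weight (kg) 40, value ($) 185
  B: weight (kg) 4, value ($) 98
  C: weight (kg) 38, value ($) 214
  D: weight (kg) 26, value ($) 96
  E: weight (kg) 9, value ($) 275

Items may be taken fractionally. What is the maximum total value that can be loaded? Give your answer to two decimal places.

605.50

Order: E (275/9=30.56) > B (98/4=24.50) > C (214/38=5.63) > A (185/40=4.62) > D (96/26=3.69)
Fill: take E (9 @ 275) → take B (4 @ 98) → take C (38 @ 214) → take 4/40 of A → 18.50; 55/55 used.
Total value = 605.50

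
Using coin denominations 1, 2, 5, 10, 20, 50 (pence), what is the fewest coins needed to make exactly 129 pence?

Greedy: take as many of the largest coin as possible, then repeat with the remainder.
129 = 2×50 + 1×20 + 1×5 + 2×2
Total coins = 2 + 1 + 1 + 2 = 6

6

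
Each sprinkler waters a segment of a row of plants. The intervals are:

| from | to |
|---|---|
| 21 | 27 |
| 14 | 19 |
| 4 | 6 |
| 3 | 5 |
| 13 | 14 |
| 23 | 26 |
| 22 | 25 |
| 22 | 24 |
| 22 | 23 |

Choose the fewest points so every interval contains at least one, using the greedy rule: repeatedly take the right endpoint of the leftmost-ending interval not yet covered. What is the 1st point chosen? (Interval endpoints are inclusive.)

5

Sort by right endpoint; whenever an interval is uncovered, place a point at its right end.
By right end: [3,5]  [4,6]  [13,14]  [14,19]  [22,23]  [22,24]  [22,25]  [23,26]  [21,27]
[3,5] uncovered → point at 5; [13,14] uncovered → point at 14; [22,23] uncovered → point at 23.
Points: 5, 14, 23 (3 total).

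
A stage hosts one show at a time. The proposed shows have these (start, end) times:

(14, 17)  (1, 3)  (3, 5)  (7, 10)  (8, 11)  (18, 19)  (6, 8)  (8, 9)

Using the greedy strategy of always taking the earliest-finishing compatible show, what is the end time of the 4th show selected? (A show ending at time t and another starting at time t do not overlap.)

9

Sort by end time and greedily take each interval whose start is ≥ the last chosen end.
Sorted by end: (1,3)  (3,5)  (6,8)  (8,9)  (7,10)  (8,11)  (14,17)  (18,19)
take (1,3); take (3,5); take (6,8); take (8,9); skip (8,11); take (14,17); take (18,19).
Selected: (1,3) (3,5) (6,8) (8,9) (14,17) (18,19)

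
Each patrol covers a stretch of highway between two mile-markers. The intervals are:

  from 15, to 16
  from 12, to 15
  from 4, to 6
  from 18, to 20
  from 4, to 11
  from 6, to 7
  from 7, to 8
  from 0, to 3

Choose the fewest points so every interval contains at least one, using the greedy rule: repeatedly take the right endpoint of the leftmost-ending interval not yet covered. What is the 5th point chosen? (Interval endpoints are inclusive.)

20

Sorted: [0,3] [4,6] [6,7] [7,8] [4,11] [12,15] [15,16] [18,20]
{[0,3]} hit by 3; {[4,6],[6,7]} hit by 6; {[7,8],[4,11]} hit by 8; {[12,15],[15,16]} hit by 15; {[18,20]} hit by 20.
Points: 3, 6, 8, 15, 20 (5 total).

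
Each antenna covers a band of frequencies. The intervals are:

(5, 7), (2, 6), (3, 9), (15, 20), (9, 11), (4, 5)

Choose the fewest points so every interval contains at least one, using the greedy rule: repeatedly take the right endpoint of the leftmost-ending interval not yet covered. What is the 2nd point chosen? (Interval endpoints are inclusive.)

Sort by right endpoint; whenever an interval is uncovered, place a point at its right end.
By right end: [4,5]  [2,6]  [5,7]  [3,9]  [9,11]  [15,20]
[4,5] uncovered → point at 5; [9,11] uncovered → point at 11; [15,20] uncovered → point at 20.
Points: 5, 11, 20 (3 total).

11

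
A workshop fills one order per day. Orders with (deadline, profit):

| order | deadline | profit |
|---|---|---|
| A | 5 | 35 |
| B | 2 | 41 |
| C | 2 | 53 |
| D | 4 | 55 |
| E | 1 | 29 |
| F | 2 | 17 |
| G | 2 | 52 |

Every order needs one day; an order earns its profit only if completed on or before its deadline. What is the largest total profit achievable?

Take jobs in profit order; each goes to the latest open slot no later than its deadline.
Profit order: D=55 C=53 G=52 B=41 A=35 E=29 F=17
Assign: D→slot 4, C→slot 2, G→slot 1, B skipped, A→slot 5, E skipped, F skipped.
Slots: [1:G] [2:C] [4:D] [5:A]
Profit = 52 + 53 + 55 + 35 = 195

195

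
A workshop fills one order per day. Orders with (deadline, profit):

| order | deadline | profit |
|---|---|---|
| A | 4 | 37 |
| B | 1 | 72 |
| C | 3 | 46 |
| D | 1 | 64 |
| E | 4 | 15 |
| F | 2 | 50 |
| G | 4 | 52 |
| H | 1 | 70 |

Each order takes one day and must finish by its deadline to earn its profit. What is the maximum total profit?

Sort by profit descending; place each in the latest free slot ≤ its deadline.
Profit order: B=72 H=70 D=64 G=52 F=50 C=46 A=37 E=15
Assign: B→slot 1, H skipped, D skipped, G→slot 4, F→slot 2, C→slot 3, A skipped, E skipped.
Slots: [1:B] [2:F] [3:C] [4:G]
Profit = 72 + 50 + 46 + 52 = 220

220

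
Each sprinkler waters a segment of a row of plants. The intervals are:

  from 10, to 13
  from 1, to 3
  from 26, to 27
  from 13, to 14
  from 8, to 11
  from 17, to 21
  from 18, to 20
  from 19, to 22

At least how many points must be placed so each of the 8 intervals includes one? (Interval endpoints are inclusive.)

5

Process intervals by earliest right end; each time one isn't hit yet, stab at its right endpoint.
Sorted: [1,3] [8,11] [10,13] [13,14] [18,20] [17,21] [19,22] [26,27]
{[1,3]} hit by 3; {[8,11],[10,13]} hit by 11; {[13,14]} hit by 14; {[18,20],[17,21],[19,22]} hit by 20; {[26,27]} hit by 27.
Points: 3, 11, 14, 20, 27 (5 total).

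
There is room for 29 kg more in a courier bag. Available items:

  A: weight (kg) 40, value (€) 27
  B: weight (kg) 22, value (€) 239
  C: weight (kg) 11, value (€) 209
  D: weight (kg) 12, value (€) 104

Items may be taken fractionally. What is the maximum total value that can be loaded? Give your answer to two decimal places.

404.55

Sort by value per unit weight and fill in that order.
Ratios (sorted): C 19.00, B 10.86, D 8.67, A 0.68
take C (11 @ 209); take 18/22 of B → 195.55. Capacity used 29/29.
Total value = 404.55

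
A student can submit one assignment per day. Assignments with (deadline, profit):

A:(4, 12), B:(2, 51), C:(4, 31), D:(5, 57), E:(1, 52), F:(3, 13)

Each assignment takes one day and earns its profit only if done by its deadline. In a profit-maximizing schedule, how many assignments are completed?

5

By profit: D(d5,57), E(d1,52), B(d2,51), C(d4,31), F(d3,13), A(d4,12)
D→slot 5; E→slot 1; B→slot 2; C→slot 4; F→slot 3; A skipped.
5 of 6 scheduled.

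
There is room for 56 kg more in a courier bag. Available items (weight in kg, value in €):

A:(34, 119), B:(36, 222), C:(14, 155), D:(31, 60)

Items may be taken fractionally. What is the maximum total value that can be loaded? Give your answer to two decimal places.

Greedy by value/weight ratio, highest first.
Ratios (sorted): C 11.07, B 6.17, A 3.50, D 1.94
take C (14 @ 155); take B (36 @ 222); take 6/34 of A → 21.00. Capacity used 56/56.
Total value = 398.00

398.00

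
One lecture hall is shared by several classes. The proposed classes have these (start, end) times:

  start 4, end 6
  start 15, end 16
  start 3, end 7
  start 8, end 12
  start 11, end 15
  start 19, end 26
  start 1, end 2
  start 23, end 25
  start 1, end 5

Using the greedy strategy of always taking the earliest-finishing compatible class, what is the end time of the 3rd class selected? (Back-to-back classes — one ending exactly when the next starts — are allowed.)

Sort by end time and greedily take each interval whose start is ≥ the last chosen end.
Sorted by end: (1,2)  (1,5)  (4,6)  (3,7)  (8,12)  (11,15)  (15,16)  (23,25)  (19,26)
take (1,2); take (4,6); skip (3,7); take (8,12); skip (11,15); take (15,16); take (23,25).
Selected: (1,2) (4,6) (8,12) (15,16) (23,25)

12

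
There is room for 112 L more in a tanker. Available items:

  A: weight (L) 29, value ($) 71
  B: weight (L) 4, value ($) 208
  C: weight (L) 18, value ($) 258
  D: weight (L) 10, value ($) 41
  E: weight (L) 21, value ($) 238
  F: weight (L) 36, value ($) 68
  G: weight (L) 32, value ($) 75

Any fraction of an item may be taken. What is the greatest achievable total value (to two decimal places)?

886.31

Ratios (sorted): B 52.00, C 14.33, E 11.33, D 4.10, A 2.45, G 2.34, F 1.89
take B (4 @ 208); take C (18 @ 258); take E (21 @ 238); take D (10 @ 41); take A (29 @ 71); take 30/32 of G → 70.31. Capacity used 112/112.
Total value = 886.31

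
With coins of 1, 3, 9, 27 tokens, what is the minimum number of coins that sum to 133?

9

Use the largest denomination that fits, subtract, and repeat.
133 − 4×27→25 − 2×9→7 − 2×3→1 − 1×1→0
Total coins = 4 + 2 + 2 + 1 = 9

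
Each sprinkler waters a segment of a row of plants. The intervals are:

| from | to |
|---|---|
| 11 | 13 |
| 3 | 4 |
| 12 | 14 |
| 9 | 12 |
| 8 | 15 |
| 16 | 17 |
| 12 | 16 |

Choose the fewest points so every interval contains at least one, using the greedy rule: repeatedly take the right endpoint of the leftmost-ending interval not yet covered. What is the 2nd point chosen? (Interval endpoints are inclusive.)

Sorted: [3,4] [9,12] [11,13] [12,14] [8,15] [12,16] [16,17]
{[3,4]} hit by 4; {[9,12],[11,13],[12,14],[8,15],[12,16]} hit by 12; {[16,17]} hit by 17.
Points: 4, 12, 17 (3 total).

12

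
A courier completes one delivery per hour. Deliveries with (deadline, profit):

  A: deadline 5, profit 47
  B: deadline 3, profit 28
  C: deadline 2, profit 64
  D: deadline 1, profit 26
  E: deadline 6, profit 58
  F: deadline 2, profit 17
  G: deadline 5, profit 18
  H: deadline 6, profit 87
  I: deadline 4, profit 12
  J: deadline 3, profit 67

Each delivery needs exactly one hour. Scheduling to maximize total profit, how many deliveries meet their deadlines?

Take jobs in profit order; each goes to the latest open slot no later than its deadline.
Profit order: H=87 J=67 C=64 E=58 A=47 B=28 D=26 G=18 F=17 I=12
Assign: H→slot 6, J→slot 3, C→slot 2, E→slot 5, A→slot 4, B→slot 1, D skipped, G skipped, F skipped, I skipped.
Slots: [1:B] [2:C] [3:J] [4:A] [5:E] [6:H]
6 of 10 scheduled.

6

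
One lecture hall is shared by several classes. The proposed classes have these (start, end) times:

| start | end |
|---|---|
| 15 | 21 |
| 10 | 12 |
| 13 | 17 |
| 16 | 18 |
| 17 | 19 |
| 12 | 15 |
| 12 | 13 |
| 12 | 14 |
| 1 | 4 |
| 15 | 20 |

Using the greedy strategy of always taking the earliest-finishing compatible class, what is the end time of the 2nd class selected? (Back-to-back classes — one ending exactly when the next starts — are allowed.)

12

Sort by end time and greedily take each interval whose start is ≥ the last chosen end.
Sorted by end: (1,4)  (10,12)  (12,13)  (12,14)  (12,15)  (13,17)  (16,18)  (17,19)  (15,20)  (15,21)
take (1,4); take (10,12); take (12,13); skip (12,14); skip (12,15); take (13,17); skip (16,18); take (17,19); skip (15,21).
Selected: (1,4) (10,12) (12,13) (13,17) (17,19)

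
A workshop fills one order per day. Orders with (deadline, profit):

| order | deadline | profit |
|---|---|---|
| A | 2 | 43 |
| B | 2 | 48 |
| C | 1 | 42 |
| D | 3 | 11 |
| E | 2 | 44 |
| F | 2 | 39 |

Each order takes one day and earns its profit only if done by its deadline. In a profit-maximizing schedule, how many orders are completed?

3

Sort by profit descending; place each in the latest free slot ≤ its deadline.
By profit: B(d2,48), E(d2,44), A(d2,43), C(d1,42), F(d2,39), D(d3,11)
B→slot 2; E→slot 1; A skipped; C skipped; F skipped; D→slot 3.
3 of 6 scheduled.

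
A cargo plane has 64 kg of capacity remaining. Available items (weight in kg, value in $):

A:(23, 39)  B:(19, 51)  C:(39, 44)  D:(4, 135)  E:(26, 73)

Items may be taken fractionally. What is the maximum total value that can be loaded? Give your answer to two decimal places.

Greedy by value/weight ratio, highest first.
Order: D (135/4=33.75) > E (73/26=2.81) > B (51/19=2.68) > A (39/23=1.70) > C (44/39=1.13)
Fill: take D (4 @ 135) → take E (26 @ 73) → take B (19 @ 51) → take 15/23 of A → 25.43; 64/64 used.
Total value = 284.43

284.43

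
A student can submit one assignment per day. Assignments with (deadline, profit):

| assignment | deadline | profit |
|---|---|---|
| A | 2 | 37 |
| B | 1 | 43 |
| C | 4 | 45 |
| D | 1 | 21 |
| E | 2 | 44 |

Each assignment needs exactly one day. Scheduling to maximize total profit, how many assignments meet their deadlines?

Take jobs in profit order; each goes to the latest open slot no later than its deadline.
By profit: C(d4,45), E(d2,44), B(d1,43), A(d2,37), D(d1,21)
C→slot 4; E→slot 2; B→slot 1; A skipped; D skipped.
3 of 5 scheduled.

3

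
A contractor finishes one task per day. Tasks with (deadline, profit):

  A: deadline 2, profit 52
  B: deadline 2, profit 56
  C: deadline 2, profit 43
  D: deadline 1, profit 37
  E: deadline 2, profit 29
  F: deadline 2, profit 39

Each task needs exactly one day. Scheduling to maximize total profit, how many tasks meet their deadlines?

2

Sort by profit descending; place each in the latest free slot ≤ its deadline.
Profit order: B=56 A=52 C=43 F=39 D=37 E=29
Assign: B→slot 2, A→slot 1, C skipped, F skipped, D skipped, E skipped.
Slots: [1:A] [2:B]
2 of 6 scheduled.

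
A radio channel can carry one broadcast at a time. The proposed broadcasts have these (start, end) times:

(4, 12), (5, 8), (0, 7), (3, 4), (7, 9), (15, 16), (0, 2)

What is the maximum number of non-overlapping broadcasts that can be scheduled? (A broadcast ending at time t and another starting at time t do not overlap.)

Order by finish time; keep every interval that doesn't clash with the previous kept one.
By end time: (0,2), (3,4), (0,7), (5,8), (7,9), (4,12), (15,16).
Pick (0,2); next start ≥ 2 → (3,4); next start ≥ 4 → (5,8); next start ≥ 8 → (15,16).
Selected 4 broadcasts.

4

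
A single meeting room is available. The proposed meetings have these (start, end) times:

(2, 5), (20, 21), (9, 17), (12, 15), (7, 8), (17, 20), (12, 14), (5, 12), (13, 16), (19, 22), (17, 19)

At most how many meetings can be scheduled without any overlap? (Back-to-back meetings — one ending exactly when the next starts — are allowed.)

Order by finish time; keep every interval that doesn't clash with the previous kept one.
Sorted by end: (2,5)  (7,8)  (5,12)  (12,14)  (12,15)  (13,16)  (9,17)  (17,19)  (17,20)  (20,21)  (19,22)
take (2,5); take (7,8); take (12,14); skip (9,17); take (17,19); take (20,21); skip (19,22).
Selected 5 meetings.

5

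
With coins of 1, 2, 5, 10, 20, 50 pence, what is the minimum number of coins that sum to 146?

146 = 2×50 + 2×20 + 1×5 + 1×1
Total coins = 2 + 2 + 1 + 1 = 6

6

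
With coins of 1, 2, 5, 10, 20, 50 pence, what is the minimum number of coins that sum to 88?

6

88 = 1×50 + 1×20 + 1×10 + 1×5 + 1×2 + 1×1
Total coins = 1 + 1 + 1 + 1 + 1 + 1 = 6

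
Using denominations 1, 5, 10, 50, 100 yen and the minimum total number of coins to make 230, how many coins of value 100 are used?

2

Greedy: take as many of the largest coin as possible, then repeat with the remainder.
230 − 2×100→30 − 3×10→0
Count of 100: 2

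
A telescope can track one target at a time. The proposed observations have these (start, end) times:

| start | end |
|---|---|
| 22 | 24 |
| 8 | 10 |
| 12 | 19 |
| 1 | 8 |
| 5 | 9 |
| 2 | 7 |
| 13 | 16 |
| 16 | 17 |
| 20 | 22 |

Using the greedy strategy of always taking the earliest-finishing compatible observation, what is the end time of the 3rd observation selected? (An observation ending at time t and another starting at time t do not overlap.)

Sort by end time and greedily take each interval whose start is ≥ the last chosen end.
Sorted by end: (2,7)  (1,8)  (5,9)  (8,10)  (13,16)  (16,17)  (12,19)  (20,22)  (22,24)
take (2,7); take (8,10); take (13,16); take (16,17); skip (12,19); take (20,22); take (22,24).
Selected: (2,7) (8,10) (13,16) (16,17) (20,22) (22,24)

16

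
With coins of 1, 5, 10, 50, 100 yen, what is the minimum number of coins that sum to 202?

Greedy: take as many of the largest coin as possible, then repeat with the remainder.
202 = 2×100 + 2×1
Total coins = 2 + 2 = 4

4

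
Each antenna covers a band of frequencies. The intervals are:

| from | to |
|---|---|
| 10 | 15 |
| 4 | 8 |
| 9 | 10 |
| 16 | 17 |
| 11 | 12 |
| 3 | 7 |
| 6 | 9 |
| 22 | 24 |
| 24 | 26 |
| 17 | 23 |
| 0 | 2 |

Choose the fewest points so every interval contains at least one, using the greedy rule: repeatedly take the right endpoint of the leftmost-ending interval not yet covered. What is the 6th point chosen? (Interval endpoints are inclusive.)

24

Sorted: [0,2] [3,7] [4,8] [6,9] [9,10] [11,12] [10,15] [16,17] [17,23] [22,24] [24,26]
{[0,2]} hit by 2; {[3,7],[4,8],[6,9]} hit by 7; {[9,10]} hit by 10; {[11,12],[10,15]} hit by 12; {[16,17],[17,23]} hit by 17; {[22,24],[24,26]} hit by 24.
Points: 2, 7, 10, 12, 17, 24 (6 total).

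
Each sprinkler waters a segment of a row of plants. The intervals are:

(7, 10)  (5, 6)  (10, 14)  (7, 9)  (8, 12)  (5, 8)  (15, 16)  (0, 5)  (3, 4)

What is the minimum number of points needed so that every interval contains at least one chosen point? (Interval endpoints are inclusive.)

Process intervals by earliest right end; each time one isn't hit yet, stab at its right endpoint.
By right end: [3,4]  [0,5]  [5,6]  [5,8]  [7,9]  [7,10]  [8,12]  [10,14]  [15,16]
[3,4] uncovered → point at 4; [5,6] uncovered → point at 6; [7,9] uncovered → point at 9; [10,14] uncovered → point at 14; [15,16] uncovered → point at 16.
Points: 4, 6, 9, 14, 16 (5 total).

5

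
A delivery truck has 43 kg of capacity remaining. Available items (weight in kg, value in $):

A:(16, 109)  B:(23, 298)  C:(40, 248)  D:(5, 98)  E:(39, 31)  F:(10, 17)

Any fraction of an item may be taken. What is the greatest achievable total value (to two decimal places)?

498.19

Ratios (sorted): D 19.60, B 12.96, A 6.81, C 6.20, F 1.70, E 0.79
take D (5 @ 98); take B (23 @ 298); take 15/16 of A → 102.19. Capacity used 43/43.
Total value = 498.19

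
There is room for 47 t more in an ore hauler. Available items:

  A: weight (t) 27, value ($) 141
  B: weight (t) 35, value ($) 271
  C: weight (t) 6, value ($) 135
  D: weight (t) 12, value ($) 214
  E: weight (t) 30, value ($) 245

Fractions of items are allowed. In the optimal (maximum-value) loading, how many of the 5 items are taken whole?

Sort by value per unit weight and fill in that order.
Ratios (sorted): C 22.50, D 17.83, E 8.17, B 7.74, A 5.22
take C (6 @ 135); take D (12 @ 214); take 29/30 of E → 236.83. Capacity used 47/47.
2 item(s) taken whole; one partial (take 29/30 of E).

2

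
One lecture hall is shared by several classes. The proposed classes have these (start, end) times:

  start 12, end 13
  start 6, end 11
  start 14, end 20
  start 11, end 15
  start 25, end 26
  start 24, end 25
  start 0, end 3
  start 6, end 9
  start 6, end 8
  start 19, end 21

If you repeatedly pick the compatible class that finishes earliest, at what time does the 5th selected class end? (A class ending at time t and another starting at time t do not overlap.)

Sorted by end: (0,3)  (6,8)  (6,9)  (6,11)  (12,13)  (11,15)  (14,20)  (19,21)  (24,25)  (25,26)
take (0,3); take (6,8); take (12,13); skip (11,15); take (14,20); take (24,25); take (25,26).
Selected: (0,3) (6,8) (12,13) (14,20) (24,25) (25,26)

25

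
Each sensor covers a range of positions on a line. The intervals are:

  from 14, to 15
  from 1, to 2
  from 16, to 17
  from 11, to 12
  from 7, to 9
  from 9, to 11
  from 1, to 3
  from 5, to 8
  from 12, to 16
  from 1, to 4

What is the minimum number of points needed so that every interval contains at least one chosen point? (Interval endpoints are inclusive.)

Sort by right endpoint; whenever an interval is uncovered, place a point at its right end.
By right end: [1,2]  [1,3]  [1,4]  [5,8]  [7,9]  [9,11]  [11,12]  [14,15]  [12,16]  [16,17]
[1,2] uncovered → point at 2; [5,8] uncovered → point at 8; [9,11] uncovered → point at 11; [14,15] uncovered → point at 15; [16,17] uncovered → point at 17.
Points: 2, 8, 11, 15, 17 (5 total).

5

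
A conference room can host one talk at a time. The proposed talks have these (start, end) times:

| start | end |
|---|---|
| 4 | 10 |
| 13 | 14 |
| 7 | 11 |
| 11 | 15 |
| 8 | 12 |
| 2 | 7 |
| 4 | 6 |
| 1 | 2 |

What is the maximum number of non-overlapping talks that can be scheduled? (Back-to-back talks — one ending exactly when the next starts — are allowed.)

Sort by end time and greedily take each interval whose start is ≥ the last chosen end.
Sorted by end: (1,2)  (4,6)  (2,7)  (4,10)  (7,11)  (8,12)  (13,14)  (11,15)
take (1,2); take (4,6); skip (2,7); skip (4,10); take (7,11); take (13,14); skip (11,15).
Selected 4 talks.

4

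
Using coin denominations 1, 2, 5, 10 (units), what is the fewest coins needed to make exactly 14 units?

3

Use the largest denomination that fits, subtract, and repeat.
14 − 1×10→4 − 2×2→0
Total coins = 1 + 2 = 3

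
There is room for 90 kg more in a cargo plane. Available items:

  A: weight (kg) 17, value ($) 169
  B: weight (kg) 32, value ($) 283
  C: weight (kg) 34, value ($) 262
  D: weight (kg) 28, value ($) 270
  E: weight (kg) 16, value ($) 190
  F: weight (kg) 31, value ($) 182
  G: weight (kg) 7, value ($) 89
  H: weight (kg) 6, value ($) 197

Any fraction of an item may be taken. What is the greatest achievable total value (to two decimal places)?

Ratios (sorted): H 32.83, G 12.71, E 11.88, A 9.94, D 9.64, B 8.84, C 7.71, F 5.87
take H (6 @ 197); take G (7 @ 89); take E (16 @ 190); take A (17 @ 169); take D (28 @ 270); take 16/32 of B → 141.50. Capacity used 90/90.
Total value = 1056.50

1056.50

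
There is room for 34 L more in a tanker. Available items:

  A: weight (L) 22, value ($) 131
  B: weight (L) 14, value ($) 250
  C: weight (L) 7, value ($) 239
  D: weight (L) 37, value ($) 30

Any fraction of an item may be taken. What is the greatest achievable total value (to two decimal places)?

566.41

Sort by value per unit weight and fill in that order.
Order: C (239/7=34.14) > B (250/14=17.86) > A (131/22=5.95) > D (30/37=0.81)
Fill: take C (7 @ 239) → take B (14 @ 250) → take 13/22 of A → 77.41; 34/34 used.
Total value = 566.41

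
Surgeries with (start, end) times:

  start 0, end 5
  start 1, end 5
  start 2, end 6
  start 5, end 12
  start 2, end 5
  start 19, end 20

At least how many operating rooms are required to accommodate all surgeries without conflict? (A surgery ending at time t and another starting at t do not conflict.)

4

Events (time:±→running): 0:+→1 1:+→2 2:+→3 2:+→4 … peak 4.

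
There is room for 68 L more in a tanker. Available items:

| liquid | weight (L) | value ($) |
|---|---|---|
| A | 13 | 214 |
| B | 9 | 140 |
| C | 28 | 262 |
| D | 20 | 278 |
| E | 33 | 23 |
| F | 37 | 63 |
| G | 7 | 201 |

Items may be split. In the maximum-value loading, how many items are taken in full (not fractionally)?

4

Order: G (201/7=28.71) > A (214/13=16.46) > B (140/9=15.56) > D (278/20=13.90) > C (262/28=9.36) > F (63/37=1.70) > E (23/33=0.70)
Fill: take G (7 @ 201) → take A (13 @ 214) → take B (9 @ 140) → take D (20 @ 278) → take 19/28 of C → 177.79; 68/68 used.
4 item(s) taken whole; one partial (take 19/28 of C).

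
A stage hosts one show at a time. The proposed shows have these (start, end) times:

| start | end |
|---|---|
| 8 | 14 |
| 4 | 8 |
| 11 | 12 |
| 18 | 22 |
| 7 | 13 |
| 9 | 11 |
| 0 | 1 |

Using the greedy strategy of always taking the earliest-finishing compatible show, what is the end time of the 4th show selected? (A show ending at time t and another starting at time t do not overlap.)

Order by finish time; keep every interval that doesn't clash with the previous kept one.
By end time: (0,1), (4,8), (9,11), (11,12), (7,13), (8,14), (18,22).
Pick (0,1); next start ≥ 1 → (4,8); next start ≥ 8 → (9,11); next start ≥ 11 → (11,12); next start ≥ 12 → (18,22).
Selected: (0,1) (4,8) (9,11) (11,12) (18,22)

12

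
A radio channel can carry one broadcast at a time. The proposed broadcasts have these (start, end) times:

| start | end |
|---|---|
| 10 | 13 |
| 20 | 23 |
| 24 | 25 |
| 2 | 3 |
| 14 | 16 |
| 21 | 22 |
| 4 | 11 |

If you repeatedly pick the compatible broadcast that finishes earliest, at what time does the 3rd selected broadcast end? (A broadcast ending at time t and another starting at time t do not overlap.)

Sorted by end: (2,3)  (4,11)  (10,13)  (14,16)  (21,22)  (20,23)  (24,25)
take (2,3); take (4,11); skip (10,13); take (14,16); take (21,22); take (24,25).
Selected: (2,3) (4,11) (14,16) (21,22) (24,25)

16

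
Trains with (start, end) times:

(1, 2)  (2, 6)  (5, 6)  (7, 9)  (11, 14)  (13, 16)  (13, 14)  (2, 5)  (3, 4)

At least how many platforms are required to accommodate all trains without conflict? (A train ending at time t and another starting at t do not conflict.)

The answer is the maximum number of intervals overlapping at any instant.
Events (time:±→running): 1:+→1 2:-→0 2:+→1 2:+→2 3:+→3 … peak 3.

3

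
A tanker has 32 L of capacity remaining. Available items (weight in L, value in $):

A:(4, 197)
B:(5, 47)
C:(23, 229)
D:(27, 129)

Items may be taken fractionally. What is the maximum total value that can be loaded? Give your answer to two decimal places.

473.00

Sort by value per unit weight and fill in that order.
Order: A (197/4=49.25) > C (229/23=9.96) > B (47/5=9.40) > D (129/27=4.78)
Fill: take A (4 @ 197) → take C (23 @ 229) → take B (5 @ 47); 32/32 used.
Total value = 473.00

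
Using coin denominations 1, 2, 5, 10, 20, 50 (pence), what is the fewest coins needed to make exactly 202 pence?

Use the largest denomination that fits, subtract, and repeat.
202 − 4×50→2 − 1×2→0
Total coins = 4 + 1 = 5

5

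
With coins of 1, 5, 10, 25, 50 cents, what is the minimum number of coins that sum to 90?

Greedy: take as many of the largest coin as possible, then repeat with the remainder.
90 = 1×50 + 1×25 + 1×10 + 1×5
Total coins = 1 + 1 + 1 + 1 = 4

4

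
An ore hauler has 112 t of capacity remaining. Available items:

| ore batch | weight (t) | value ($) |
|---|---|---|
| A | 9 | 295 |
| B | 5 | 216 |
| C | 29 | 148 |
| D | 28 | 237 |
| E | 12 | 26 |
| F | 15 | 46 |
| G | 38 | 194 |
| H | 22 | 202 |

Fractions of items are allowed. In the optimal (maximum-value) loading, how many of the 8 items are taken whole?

5

Order: B (216/5=43.20) > A (295/9=32.78) > H (202/22=9.18) > D (237/28=8.46) > G (194/38=5.11) > C (148/29=5.10) > F (46/15=3.07) > E (26/12=2.17)
Fill: take B (5 @ 216) → take A (9 @ 295) → take H (22 @ 202) → take D (28 @ 237) → take G (38 @ 194) → take 10/29 of C → 51.03; 112/112 used.
5 item(s) taken whole; one partial (take 10/29 of C).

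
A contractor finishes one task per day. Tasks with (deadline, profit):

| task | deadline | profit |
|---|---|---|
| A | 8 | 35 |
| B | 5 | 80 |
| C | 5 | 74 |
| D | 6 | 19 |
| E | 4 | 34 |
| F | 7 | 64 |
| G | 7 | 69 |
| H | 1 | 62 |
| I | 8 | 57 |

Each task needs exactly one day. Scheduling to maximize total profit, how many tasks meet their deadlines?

By profit: B(d5,80), C(d5,74), G(d7,69), F(d7,64), H(d1,62), I(d8,57), A(d8,35), E(d4,34), D(d6,19)
B→slot 5; C→slot 4; G→slot 7; F→slot 6; H→slot 1; I→slot 8; A→slot 3; E→slot 2; D skipped.
8 of 9 scheduled.

8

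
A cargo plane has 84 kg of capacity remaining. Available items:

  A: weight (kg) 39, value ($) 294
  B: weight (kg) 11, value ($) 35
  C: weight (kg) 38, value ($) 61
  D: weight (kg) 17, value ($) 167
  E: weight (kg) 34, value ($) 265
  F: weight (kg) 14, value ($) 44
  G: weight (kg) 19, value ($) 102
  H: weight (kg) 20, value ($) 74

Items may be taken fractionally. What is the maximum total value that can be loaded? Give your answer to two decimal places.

Sort by value per unit weight and fill in that order.
Ratios (sorted): D 9.82, E 7.79, A 7.54, G 5.37, H 3.70, B 3.18, F 3.14, C 1.61
take D (17 @ 167); take E (34 @ 265); take 33/39 of A → 248.77. Capacity used 84/84.
Total value = 680.77

680.77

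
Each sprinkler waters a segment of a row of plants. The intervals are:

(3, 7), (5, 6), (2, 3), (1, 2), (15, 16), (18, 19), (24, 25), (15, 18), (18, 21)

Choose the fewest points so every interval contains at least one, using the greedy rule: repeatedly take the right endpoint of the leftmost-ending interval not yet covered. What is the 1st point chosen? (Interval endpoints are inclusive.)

2

By right end: [1,2]  [2,3]  [5,6]  [3,7]  [15,16]  [15,18]  [18,19]  [18,21]  [24,25]
[1,2] uncovered → point at 2; [5,6] uncovered → point at 6; [15,16] uncovered → point at 16; [18,19] uncovered → point at 19; [24,25] uncovered → point at 25.
Points: 2, 6, 16, 19, 25 (5 total).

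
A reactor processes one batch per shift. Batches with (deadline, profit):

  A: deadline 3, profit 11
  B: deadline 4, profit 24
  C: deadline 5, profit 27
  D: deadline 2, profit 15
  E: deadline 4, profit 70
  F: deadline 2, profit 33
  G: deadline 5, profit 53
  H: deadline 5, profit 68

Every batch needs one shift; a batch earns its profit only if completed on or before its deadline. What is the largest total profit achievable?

Profit order: E=70 H=68 G=53 F=33 C=27 B=24 D=15 A=11
Assign: E→slot 4, H→slot 5, G→slot 3, F→slot 2, C→slot 1, B skipped, D skipped, A skipped.
Slots: [1:C] [2:F] [3:G] [4:E] [5:H]
Profit = 27 + 33 + 53 + 70 + 68 = 251

251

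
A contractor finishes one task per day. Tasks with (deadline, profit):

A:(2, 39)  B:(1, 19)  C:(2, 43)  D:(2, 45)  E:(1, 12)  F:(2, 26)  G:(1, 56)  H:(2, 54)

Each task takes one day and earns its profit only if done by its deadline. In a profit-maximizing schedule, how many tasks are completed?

2

Profit order: G=56 H=54 D=45 C=43 A=39 F=26 B=19 E=12
Assign: G→slot 1, H→slot 2, D skipped, C skipped, A skipped, F skipped, B skipped, E skipped.
Slots: [1:G] [2:H]
2 of 8 scheduled.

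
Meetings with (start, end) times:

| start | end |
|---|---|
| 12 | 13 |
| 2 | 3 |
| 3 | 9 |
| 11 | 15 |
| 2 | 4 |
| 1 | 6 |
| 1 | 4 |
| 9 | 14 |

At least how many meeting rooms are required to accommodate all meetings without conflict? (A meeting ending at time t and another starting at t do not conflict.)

4

The answer is the maximum number of intervals overlapping at any instant.
Events (time:±→running): 1:+→1 1:+→2 2:+→3 2:+→4 … peak 4.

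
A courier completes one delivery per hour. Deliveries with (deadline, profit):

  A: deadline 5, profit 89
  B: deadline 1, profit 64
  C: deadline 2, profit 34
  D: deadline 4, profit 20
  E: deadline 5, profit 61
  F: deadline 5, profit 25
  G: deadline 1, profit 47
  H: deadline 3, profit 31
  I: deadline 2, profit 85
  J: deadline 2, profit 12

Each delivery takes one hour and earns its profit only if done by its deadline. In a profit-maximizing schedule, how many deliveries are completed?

By profit: A(d5,89), I(d2,85), B(d1,64), E(d5,61), G(d1,47), C(d2,34), H(d3,31), F(d5,25), D(d4,20), J(d2,12)
A→slot 5; I→slot 2; B→slot 1; E→slot 4; G skipped; C skipped; H→slot 3; F skipped; D skipped; J skipped.
5 of 10 scheduled.

5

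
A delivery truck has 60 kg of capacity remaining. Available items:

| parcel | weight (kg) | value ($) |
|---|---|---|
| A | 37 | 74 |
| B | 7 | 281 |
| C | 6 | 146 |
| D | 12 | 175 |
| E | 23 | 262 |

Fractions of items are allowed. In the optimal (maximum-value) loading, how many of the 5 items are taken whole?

Sort by value per unit weight and fill in that order.
Order: B (281/7=40.14) > C (146/6=24.33) > D (175/12=14.58) > E (262/23=11.39) > A (74/37=2.00)
Fill: take B (7 @ 281) → take C (6 @ 146) → take D (12 @ 175) → take E (23 @ 262) → take 12/37 of A → 24.00; 60/60 used.
4 item(s) taken whole; one partial (take 12/37 of A).

4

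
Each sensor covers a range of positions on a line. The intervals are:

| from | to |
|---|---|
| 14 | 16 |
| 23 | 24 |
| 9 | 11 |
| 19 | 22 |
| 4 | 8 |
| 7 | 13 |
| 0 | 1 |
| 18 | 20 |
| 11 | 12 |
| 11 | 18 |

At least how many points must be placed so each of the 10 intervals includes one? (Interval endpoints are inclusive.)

By right end: [0,1]  [4,8]  [9,11]  [11,12]  [7,13]  [14,16]  [11,18]  [18,20]  [19,22]  [23,24]
[0,1] uncovered → point at 1; [4,8] uncovered → point at 8; [9,11] uncovered → point at 11; [14,16] uncovered → point at 16; [18,20] uncovered → point at 20; [23,24] uncovered → point at 24.
Points: 1, 8, 11, 16, 20, 24 (6 total).

6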